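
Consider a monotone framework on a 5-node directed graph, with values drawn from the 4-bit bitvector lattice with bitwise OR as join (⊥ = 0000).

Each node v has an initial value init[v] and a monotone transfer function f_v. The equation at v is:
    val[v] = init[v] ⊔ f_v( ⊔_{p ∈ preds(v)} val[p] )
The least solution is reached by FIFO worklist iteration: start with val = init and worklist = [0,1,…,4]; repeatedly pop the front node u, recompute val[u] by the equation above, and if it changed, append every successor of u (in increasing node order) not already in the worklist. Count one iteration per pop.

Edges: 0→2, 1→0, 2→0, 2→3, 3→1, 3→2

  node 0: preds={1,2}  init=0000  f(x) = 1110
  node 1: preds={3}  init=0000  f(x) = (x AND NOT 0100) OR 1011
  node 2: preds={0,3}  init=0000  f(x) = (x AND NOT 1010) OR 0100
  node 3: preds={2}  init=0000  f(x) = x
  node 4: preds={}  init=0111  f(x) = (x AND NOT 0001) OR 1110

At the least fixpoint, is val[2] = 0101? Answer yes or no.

no

Trace (8 dequeues):
  [1] u=0 | in 0000 | out 1110 | prev 0000 | push {}
  [2] u=1 | in 0000 | out 1011 | prev 0000 | push {0}
  [3] u=2 | in 1110 | out 0100 | prev 0000 | push {}
  [4] u=3 | in 0100 | out 0100 | prev 0000 | push {1,2}
  [5] u=4 | in 0000 | out 1111 | prev 0111 | push {}
  [6] u=0 | in 1111 | out 1110 | ==
  [7] u=1 | in 0100 | out 1011 | ==
  [8] u=2 | in 1110 | out 0100 | ==

Converged values:
  [0] 1110
  [1] 1011
  [2] 0100
  [3] 0100
  [4] 1111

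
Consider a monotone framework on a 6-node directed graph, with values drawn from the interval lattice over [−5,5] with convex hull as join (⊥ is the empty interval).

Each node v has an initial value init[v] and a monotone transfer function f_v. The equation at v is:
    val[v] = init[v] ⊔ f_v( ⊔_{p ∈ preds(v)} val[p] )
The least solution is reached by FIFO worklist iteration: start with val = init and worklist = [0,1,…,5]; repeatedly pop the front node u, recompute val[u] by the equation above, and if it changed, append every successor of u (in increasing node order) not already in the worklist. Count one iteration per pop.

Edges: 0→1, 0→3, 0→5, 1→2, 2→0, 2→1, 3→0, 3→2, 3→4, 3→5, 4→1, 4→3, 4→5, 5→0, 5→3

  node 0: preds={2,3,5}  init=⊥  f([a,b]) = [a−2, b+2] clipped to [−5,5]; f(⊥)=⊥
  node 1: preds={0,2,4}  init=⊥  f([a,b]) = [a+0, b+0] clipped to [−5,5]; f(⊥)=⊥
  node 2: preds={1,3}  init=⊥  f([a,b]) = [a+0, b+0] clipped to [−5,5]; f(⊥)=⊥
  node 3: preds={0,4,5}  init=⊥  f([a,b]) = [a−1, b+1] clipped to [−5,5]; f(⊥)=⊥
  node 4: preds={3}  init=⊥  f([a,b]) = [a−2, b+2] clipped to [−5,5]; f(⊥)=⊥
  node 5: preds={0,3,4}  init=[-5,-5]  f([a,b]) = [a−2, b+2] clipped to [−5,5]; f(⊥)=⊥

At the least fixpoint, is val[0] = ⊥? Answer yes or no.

Iteration log — 19 steps:
  step 1. node 0  ⊔preds=[-5,-5]  new=[-5,-3]  old=⊥  +wl: 
  step 2. node 1  ⊔preds=[-5,-3]  new=[-5,-3]  old=⊥  +wl: 
  step 3. node 2  ⊔preds=[-5,-3]  new=[-5,-3]  old=⊥  +wl: 0,1
  step 4. node 3  ⊔preds=[-5,-3]  new=[-5,-2]  old=⊥  +wl: 2
  step 5. node 4  ⊔preds=[-5,-2]  new=[-5,0]  old=⊥  +wl: 3
  step 6. node 5  ⊔preds=[-5,0]  new=[-5,2]  old=[-5,-5]  +wl: 
  step 7. node 0  ⊔preds=[-5,2]  new=[-5,4]  old=[-5,-3]  +wl: 5
  step 8. node 1  ⊔preds=[-5,4]  new=[-5,4]  old=[-5,-3]  +wl: 
  step 9. node 2  ⊔preds=[-5,4]  new=[-5,4]  old=[-5,-3]  +wl: 0,1
  step 10. node 3  ⊔preds=[-5,4]  new=[-5,5]  old=[-5,-2]  +wl: 2,4
  step 11. node 5  ⊔preds=[-5,5]  new=[-5,5]  old=[-5,2]  +wl: 3
  step 12. node 0  ⊔preds=[-5,5]  new=[-5,5]  old=[-5,4]  +wl: 5
  step 13. node 1  ⊔preds=[-5,5]  new=[-5,5]  old=[-5,4]  +wl: 
  step 14. node 2  ⊔preds=[-5,5]  new=[-5,5]  old=[-5,4]  +wl: 0,1
  step 15. node 4  ⊔preds=[-5,5]  new=[-5,5]  old=[-5,0]  +wl: 
  step 16. node 3  ⊔preds=[-5,5]  new=[-5,5]  stable
  step 17. node 5  ⊔preds=[-5,5]  new=[-5,5]  stable
  step 18. node 0  ⊔preds=[-5,5]  new=[-5,5]  stable
  step 19. node 1  ⊔preds=[-5,5]  new=[-5,5]  stable

Least fixpoint reached:
  node 0: [-5,5]
  node 1: [-5,5]
  node 2: [-5,5]
  node 3: [-5,5]
  node 4: [-5,5]
  node 5: [-5,5]

no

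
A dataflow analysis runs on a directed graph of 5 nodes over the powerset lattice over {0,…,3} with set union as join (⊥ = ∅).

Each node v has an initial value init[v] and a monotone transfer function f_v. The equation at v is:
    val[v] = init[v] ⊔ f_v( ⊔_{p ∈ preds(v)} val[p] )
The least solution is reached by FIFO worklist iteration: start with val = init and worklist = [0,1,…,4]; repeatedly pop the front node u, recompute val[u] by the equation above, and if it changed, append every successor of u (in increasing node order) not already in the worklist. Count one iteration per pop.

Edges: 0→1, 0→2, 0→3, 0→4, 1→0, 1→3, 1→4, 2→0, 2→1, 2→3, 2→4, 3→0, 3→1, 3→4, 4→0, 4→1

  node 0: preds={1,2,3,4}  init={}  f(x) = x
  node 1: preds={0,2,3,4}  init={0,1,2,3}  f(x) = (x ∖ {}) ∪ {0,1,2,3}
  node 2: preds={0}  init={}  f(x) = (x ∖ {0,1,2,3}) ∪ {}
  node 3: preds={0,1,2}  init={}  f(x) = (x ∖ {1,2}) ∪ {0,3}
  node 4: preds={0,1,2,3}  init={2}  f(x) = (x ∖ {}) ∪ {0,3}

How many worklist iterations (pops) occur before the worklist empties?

Iteration log — 7 steps:
  step 1. node 0  ⊔preds={0,1,2,3}  new={0,1,2,3}  old={}  +wl: 
  step 2. node 1  ⊔preds={0,1,2,3}  new={0,1,2,3}  stable
  step 3. node 2  ⊔preds={0,1,2,3}  new={}  stable
  step 4. node 3  ⊔preds={0,1,2,3}  new={0,3}  old={}  +wl: 0,1
  step 5. node 4  ⊔preds={0,1,2,3}  new={0,1,2,3}  old={2}  +wl: 
  step 6. node 0  ⊔preds={0,1,2,3}  new={0,1,2,3}  stable
  step 7. node 1  ⊔preds={0,1,2,3}  new={0,1,2,3}  stable

Least fixpoint reached:
  node 0: {0,1,2,3}
  node 1: {0,1,2,3}
  node 2: {}
  node 3: {0,3}
  node 4: {0,1,2,3}

7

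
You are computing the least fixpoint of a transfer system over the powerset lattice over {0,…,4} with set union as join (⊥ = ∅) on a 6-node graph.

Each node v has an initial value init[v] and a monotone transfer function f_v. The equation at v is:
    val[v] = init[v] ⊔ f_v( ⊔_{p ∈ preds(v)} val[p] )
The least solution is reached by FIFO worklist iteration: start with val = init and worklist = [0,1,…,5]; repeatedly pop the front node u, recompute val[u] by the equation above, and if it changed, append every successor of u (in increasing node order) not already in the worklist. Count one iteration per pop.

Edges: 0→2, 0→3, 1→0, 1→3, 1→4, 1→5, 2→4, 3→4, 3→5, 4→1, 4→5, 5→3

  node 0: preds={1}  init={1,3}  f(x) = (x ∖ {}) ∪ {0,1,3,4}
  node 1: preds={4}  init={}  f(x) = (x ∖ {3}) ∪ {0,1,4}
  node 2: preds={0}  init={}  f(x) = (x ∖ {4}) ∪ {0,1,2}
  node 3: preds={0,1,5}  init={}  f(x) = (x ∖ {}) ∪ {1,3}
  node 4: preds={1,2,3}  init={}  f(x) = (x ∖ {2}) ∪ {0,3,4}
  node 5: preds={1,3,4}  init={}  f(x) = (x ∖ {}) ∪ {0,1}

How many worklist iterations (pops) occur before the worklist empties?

Iteration log — 9 steps:
  step 1. node 0  ⊔preds={}  new={0,1,3,4}  old={1,3}  +wl: 
  step 2. node 1  ⊔preds={}  new={0,1,4}  old={}  +wl: 0
  step 3. node 2  ⊔preds={0,1,3,4}  new={0,1,2,3}  old={}  +wl: 
  step 4. node 3  ⊔preds={0,1,3,4}  new={0,1,3,4}  old={}  +wl: 
  step 5. node 4  ⊔preds={0,1,2,3,4}  new={0,1,3,4}  old={}  +wl: 1
  step 6. node 5  ⊔preds={0,1,3,4}  new={0,1,3,4}  old={}  +wl: 3
  step 7. node 0  ⊔preds={0,1,4}  new={0,1,3,4}  stable
  step 8. node 1  ⊔preds={0,1,3,4}  new={0,1,4}  stable
  step 9. node 3  ⊔preds={0,1,3,4}  new={0,1,3,4}  stable

Least fixpoint reached:
  node 0: {0,1,3,4}
  node 1: {0,1,4}
  node 2: {0,1,2,3}
  node 3: {0,1,3,4}
  node 4: {0,1,3,4}
  node 5: {0,1,3,4}

9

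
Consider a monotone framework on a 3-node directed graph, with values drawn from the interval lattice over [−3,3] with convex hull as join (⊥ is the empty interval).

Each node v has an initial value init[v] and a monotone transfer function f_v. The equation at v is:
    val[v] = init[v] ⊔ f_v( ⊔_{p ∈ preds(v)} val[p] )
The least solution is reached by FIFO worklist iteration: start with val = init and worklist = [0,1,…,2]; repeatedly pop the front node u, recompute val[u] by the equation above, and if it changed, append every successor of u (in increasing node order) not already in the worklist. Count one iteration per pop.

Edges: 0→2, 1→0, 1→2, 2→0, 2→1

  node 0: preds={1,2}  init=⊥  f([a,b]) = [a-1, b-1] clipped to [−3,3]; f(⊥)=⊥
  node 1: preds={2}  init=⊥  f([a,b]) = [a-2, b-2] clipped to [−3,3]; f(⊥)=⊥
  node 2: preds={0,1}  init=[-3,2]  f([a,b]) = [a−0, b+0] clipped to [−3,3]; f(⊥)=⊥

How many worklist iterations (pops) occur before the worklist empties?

4

Worklist (4 pops):
  #1 pop 0: in=[-3,2] → [-3,1] (was ⊥); enqueue []
  #2 pop 1: in=[-3,2] → [-3,0] (was ⊥); enqueue [0]
  #3 pop 2: in=[-3,1] → [-3,2] (no change)
  #4 pop 0: in=[-3,2] → [-3,1] (no change)

Fixpoint:
  val[0] = [-3,1]
  val[1] = [-3,0]
  val[2] = [-3,2]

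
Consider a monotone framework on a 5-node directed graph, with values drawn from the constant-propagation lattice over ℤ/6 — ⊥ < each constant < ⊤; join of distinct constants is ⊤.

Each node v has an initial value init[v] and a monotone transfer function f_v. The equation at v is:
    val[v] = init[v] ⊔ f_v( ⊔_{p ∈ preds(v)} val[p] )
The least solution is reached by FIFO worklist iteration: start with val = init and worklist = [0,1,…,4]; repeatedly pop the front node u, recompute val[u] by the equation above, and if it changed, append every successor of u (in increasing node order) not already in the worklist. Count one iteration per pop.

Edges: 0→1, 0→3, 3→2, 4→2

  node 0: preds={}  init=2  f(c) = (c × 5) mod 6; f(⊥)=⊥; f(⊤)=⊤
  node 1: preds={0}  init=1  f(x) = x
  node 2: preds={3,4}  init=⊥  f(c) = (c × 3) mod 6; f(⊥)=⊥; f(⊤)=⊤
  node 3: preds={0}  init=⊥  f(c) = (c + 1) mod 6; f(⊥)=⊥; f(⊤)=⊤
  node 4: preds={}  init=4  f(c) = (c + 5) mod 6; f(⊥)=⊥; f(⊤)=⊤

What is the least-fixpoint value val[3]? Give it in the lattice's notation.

Worklist (6 pops):
  #1 pop 0: in=⊥ → 2 (no change)
  #2 pop 1: in=2 → ⊤ (was 1); enqueue []
  #3 pop 2: in=4 → 0 (was ⊥); enqueue []
  #4 pop 3: in=2 → 3 (was ⊥); enqueue [2]
  #5 pop 4: in=⊥ → 4 (no change)
  #6 pop 2: in=⊤ → ⊤ (was 0); enqueue []

Fixpoint:
  val[0] = 2
  val[1] = ⊤
  val[2] = ⊤
  val[3] = 3
  val[4] = 4

3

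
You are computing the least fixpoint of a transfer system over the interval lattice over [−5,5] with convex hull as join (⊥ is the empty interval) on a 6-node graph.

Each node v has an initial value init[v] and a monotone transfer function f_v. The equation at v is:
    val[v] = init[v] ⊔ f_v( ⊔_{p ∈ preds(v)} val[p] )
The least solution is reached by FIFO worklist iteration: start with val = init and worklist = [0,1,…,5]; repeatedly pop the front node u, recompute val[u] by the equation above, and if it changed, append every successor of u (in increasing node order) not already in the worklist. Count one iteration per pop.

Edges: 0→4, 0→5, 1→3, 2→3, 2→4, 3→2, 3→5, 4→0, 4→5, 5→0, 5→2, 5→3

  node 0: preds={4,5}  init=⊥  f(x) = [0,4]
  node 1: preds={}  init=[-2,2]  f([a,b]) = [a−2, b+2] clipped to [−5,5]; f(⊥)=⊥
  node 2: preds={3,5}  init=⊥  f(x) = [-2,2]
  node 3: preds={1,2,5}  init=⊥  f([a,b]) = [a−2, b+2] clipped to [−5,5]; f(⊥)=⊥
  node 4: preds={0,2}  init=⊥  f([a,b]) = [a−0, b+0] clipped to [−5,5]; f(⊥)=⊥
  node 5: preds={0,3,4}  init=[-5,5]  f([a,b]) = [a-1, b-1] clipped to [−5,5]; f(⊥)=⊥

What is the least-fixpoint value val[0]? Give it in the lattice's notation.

Worklist (8 pops):
  #1 pop 0: in=[-5,5] → [0,4] (was ⊥); enqueue []
  #2 pop 1: in=⊥ → [-2,2] (no change)
  #3 pop 2: in=[-5,5] → [-2,2] (was ⊥); enqueue []
  #4 pop 3: in=[-5,5] → [-5,5] (was ⊥); enqueue [2]
  #5 pop 4: in=[-2,4] → [-2,4] (was ⊥); enqueue [0]
  #6 pop 5: in=[-5,5] → [-5,5] (no change)
  #7 pop 2: in=[-5,5] → [-2,2] (no change)
  #8 pop 0: in=[-5,5] → [0,4] (no change)

Fixpoint:
  val[0] = [0,4]
  val[1] = [-2,2]
  val[2] = [-2,2]
  val[3] = [-5,5]
  val[4] = [-2,4]
  val[5] = [-5,5]

[0,4]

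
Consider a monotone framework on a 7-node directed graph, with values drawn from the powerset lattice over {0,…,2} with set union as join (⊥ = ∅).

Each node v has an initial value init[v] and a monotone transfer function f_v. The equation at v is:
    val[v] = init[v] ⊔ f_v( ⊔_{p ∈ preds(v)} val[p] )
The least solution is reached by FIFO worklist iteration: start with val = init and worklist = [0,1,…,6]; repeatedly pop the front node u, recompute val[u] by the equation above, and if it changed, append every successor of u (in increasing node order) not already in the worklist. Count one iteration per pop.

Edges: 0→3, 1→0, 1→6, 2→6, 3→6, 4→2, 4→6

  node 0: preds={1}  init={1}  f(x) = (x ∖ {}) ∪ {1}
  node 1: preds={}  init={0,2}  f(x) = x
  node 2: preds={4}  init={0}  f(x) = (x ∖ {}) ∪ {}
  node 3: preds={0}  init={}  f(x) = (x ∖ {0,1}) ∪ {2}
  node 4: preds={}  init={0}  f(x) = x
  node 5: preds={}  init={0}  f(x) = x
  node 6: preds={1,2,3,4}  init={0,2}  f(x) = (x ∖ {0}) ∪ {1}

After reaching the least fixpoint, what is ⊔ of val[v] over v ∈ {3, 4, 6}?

{0,1,2}

Iteration log — 7 steps:
  step 1. node 0  ⊔preds={0,2}  new={0,1,2}  old={1}  +wl: 
  step 2. node 1  ⊔preds={}  new={0,2}  stable
  step 3. node 2  ⊔preds={0}  new={0}  stable
  step 4. node 3  ⊔preds={0,1,2}  new={2}  old={}  +wl: 
  step 5. node 4  ⊔preds={}  new={0}  stable
  step 6. node 5  ⊔preds={}  new={0}  stable
  step 7. node 6  ⊔preds={0,2}  new={0,1,2}  old={0,2}  +wl: 

Least fixpoint reached:
  node 0: {0,1,2}
  node 1: {0,2}
  node 2: {0}
  node 3: {2}
  node 4: {0}
  node 5: {0}
  node 6: {0,1,2}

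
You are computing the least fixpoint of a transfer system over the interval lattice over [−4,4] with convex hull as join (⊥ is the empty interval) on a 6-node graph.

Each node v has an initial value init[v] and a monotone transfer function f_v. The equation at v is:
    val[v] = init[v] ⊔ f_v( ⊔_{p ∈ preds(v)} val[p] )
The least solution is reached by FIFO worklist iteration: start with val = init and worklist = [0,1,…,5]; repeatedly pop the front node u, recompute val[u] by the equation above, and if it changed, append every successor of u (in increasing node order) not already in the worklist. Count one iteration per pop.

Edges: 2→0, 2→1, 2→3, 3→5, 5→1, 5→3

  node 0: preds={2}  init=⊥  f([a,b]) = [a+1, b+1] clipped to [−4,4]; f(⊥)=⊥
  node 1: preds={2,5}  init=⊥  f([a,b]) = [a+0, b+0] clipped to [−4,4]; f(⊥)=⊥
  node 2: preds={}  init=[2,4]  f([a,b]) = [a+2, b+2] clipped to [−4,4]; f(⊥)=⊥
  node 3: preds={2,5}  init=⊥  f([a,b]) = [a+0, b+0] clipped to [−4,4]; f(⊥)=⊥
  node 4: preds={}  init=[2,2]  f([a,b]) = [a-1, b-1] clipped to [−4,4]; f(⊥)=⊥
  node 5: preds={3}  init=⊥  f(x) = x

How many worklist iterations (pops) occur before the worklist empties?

8

Iteration log — 8 steps:
  step 1. node 0  ⊔preds=[2,4]  new=[3,4]  old=⊥  +wl: 
  step 2. node 1  ⊔preds=[2,4]  new=[2,4]  old=⊥  +wl: 
  step 3. node 2  ⊔preds=⊥  new=[2,4]  stable
  step 4. node 3  ⊔preds=[2,4]  new=[2,4]  old=⊥  +wl: 
  step 5. node 4  ⊔preds=⊥  new=[2,2]  stable
  step 6. node 5  ⊔preds=[2,4]  new=[2,4]  old=⊥  +wl: 1,3
  step 7. node 1  ⊔preds=[2,4]  new=[2,4]  stable
  step 8. node 3  ⊔preds=[2,4]  new=[2,4]  stable

Least fixpoint reached:
  node 0: [3,4]
  node 1: [2,4]
  node 2: [2,4]
  node 3: [2,4]
  node 4: [2,2]
  node 5: [2,4]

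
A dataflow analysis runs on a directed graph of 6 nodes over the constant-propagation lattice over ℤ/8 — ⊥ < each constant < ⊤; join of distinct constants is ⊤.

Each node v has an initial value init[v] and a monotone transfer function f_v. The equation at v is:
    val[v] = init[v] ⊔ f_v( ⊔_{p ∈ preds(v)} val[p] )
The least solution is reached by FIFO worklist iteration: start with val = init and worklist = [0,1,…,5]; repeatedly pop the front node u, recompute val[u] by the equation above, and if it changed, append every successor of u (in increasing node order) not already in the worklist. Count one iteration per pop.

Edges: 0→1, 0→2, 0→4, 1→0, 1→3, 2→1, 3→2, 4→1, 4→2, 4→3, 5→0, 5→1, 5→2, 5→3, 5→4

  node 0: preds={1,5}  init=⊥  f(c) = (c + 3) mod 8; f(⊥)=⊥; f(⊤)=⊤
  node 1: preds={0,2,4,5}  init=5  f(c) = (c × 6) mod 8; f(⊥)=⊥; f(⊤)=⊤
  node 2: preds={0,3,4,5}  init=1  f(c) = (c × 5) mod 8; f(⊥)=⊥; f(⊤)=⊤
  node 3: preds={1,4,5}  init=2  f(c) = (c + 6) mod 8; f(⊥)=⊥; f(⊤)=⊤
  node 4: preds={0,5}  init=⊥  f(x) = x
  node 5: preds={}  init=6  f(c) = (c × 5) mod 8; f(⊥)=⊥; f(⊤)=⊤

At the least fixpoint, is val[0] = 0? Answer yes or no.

Iteration log — 10 steps:
  step 1. node 0  ⊔preds=⊤  new=⊤  old=⊥  +wl: 
  step 2. node 1  ⊔preds=⊤  new=⊤  old=5  +wl: 0
  step 3. node 2  ⊔preds=⊤  new=⊤  old=1  +wl: 1
  step 4. node 3  ⊔preds=⊤  new=⊤  old=2  +wl: 2
  step 5. node 4  ⊔preds=⊤  new=⊤  old=⊥  +wl: 3
  step 6. node 5  ⊔preds=⊥  new=6  stable
  step 7. node 0  ⊔preds=⊤  new=⊤  stable
  step 8. node 1  ⊔preds=⊤  new=⊤  stable
  step 9. node 2  ⊔preds=⊤  new=⊤  stable
  step 10. node 3  ⊔preds=⊤  new=⊤  stable

Least fixpoint reached:
  node 0: ⊤
  node 1: ⊤
  node 2: ⊤
  node 3: ⊤
  node 4: ⊤
  node 5: 6

no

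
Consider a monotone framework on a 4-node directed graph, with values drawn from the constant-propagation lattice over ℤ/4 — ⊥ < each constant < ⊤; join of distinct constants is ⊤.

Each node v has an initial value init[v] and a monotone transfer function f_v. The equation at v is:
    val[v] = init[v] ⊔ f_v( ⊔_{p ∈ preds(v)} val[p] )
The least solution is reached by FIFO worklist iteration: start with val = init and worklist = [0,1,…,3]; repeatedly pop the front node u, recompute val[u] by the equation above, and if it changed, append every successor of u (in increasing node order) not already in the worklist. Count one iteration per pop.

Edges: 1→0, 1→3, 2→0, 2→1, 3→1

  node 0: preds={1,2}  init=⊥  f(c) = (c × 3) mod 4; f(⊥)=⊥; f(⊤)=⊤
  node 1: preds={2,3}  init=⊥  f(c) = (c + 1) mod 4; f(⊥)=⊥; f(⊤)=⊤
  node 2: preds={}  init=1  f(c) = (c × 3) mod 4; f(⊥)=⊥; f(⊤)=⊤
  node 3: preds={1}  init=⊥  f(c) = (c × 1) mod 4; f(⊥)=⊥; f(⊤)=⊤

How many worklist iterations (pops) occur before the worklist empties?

Worklist (9 pops):
  #1 pop 0: in=1 → 3 (was ⊥); enqueue []
  #2 pop 1: in=1 → 2 (was ⊥); enqueue [0]
  #3 pop 2: in=⊥ → 1 (no change)
  #4 pop 3: in=2 → 2 (was ⊥); enqueue [1]
  #5 pop 0: in=⊤ → ⊤ (was 3); enqueue []
  #6 pop 1: in=⊤ → ⊤ (was 2); enqueue [0,3]
  #7 pop 0: in=⊤ → ⊤ (no change)
  #8 pop 3: in=⊤ → ⊤ (was 2); enqueue [1]
  #9 pop 1: in=⊤ → ⊤ (no change)

Fixpoint:
  val[0] = ⊤
  val[1] = ⊤
  val[2] = 1
  val[3] = ⊤

9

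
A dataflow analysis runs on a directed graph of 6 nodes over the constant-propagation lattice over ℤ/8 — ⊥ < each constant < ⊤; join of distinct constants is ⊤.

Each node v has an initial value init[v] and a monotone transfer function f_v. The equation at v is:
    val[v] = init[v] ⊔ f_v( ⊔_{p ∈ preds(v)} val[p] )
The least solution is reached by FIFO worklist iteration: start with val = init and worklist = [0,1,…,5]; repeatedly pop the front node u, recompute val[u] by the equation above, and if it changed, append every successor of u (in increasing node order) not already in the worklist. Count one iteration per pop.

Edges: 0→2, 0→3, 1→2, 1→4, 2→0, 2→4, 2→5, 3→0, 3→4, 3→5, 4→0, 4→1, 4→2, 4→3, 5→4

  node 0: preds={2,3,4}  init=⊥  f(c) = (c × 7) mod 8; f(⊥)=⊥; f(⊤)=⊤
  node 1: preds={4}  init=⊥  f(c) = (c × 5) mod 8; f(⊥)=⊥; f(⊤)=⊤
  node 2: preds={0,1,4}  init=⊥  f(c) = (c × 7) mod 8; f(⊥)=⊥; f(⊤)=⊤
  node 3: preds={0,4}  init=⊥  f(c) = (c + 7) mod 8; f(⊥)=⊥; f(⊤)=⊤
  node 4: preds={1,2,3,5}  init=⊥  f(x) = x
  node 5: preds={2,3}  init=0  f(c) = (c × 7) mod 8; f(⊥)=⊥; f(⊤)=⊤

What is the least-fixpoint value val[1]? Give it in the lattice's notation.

⊤

Iteration log — 19 steps:
  step 1. node 0  ⊔preds=⊥  new=⊥  stable
  step 2. node 1  ⊔preds=⊥  new=⊥  stable
  step 3. node 2  ⊔preds=⊥  new=⊥  stable
  step 4. node 3  ⊔preds=⊥  new=⊥  stable
  step 5. node 4  ⊔preds=0  new=0  old=⊥  +wl: 0,1,2,3
  step 6. node 5  ⊔preds=⊥  new=0  stable
  step 7. node 0  ⊔preds=0  new=0  old=⊥  +wl: 
  step 8. node 1  ⊔preds=0  new=0  old=⊥  +wl: 4
  step 9. node 2  ⊔preds=0  new=0  old=⊥  +wl: 0,5
  step 10. node 3  ⊔preds=0  new=7  old=⊥  +wl: 
  step 11. node 4  ⊔preds=⊤  new=⊤  old=0  +wl: 1,2,3
  step 12. node 0  ⊔preds=⊤  new=⊤  old=0  +wl: 
  step 13. node 5  ⊔preds=⊤  new=⊤  old=0  +wl: 4
  step 14. node 1  ⊔preds=⊤  new=⊤  old=0  +wl: 
  step 15. node 2  ⊔preds=⊤  new=⊤  old=0  +wl: 0,5
  step 16. node 3  ⊔preds=⊤  new=⊤  old=7  +wl: 
  step 17. node 4  ⊔preds=⊤  new=⊤  stable
  step 18. node 0  ⊔preds=⊤  new=⊤  stable
  step 19. node 5  ⊔preds=⊤  new=⊤  stable

Least fixpoint reached:
  node 0: ⊤
  node 1: ⊤
  node 2: ⊤
  node 3: ⊤
  node 4: ⊤
  node 5: ⊤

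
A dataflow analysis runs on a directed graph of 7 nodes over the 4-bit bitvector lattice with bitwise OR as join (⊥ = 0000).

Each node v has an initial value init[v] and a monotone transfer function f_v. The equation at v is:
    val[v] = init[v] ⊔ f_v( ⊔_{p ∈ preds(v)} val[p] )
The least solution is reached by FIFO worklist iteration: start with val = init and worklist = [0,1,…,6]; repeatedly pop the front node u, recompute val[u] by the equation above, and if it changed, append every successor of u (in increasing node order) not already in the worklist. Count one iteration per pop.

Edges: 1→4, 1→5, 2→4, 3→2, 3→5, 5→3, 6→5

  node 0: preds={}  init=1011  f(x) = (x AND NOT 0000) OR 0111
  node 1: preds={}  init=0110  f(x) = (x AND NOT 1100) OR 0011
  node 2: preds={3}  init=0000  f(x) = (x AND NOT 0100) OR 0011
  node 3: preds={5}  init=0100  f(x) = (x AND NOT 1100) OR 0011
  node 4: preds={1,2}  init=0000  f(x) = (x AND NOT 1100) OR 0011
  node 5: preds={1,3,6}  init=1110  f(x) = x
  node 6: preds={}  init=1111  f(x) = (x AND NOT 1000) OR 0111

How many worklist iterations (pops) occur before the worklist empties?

Worklist (9 pops):
  #1 pop 0: in=0000 → 1111 (was 1011); enqueue []
  #2 pop 1: in=0000 → 0111 (was 0110); enqueue []
  #3 pop 2: in=0100 → 0011 (was 0000); enqueue []
  #4 pop 3: in=1110 → 0111 (was 0100); enqueue [2]
  #5 pop 4: in=0111 → 0011 (was 0000); enqueue []
  #6 pop 5: in=1111 → 1111 (was 1110); enqueue [3]
  #7 pop 6: in=0000 → 1111 (no change)
  #8 pop 2: in=0111 → 0011 (no change)
  #9 pop 3: in=1111 → 0111 (no change)

Fixpoint:
  val[0] = 1111
  val[1] = 0111
  val[2] = 0011
  val[3] = 0111
  val[4] = 0011
  val[5] = 1111
  val[6] = 1111

9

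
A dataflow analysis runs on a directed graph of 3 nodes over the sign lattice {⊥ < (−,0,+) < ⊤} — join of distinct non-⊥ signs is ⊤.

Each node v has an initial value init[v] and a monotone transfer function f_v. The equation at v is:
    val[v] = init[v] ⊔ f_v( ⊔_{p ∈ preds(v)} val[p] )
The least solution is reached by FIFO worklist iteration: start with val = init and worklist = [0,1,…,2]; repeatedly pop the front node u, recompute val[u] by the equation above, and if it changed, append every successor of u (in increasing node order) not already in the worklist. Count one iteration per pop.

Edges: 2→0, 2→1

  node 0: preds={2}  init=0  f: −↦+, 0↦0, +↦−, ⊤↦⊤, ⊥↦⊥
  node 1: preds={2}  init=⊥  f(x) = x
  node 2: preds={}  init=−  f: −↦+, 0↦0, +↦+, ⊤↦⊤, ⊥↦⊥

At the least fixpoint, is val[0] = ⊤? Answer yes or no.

yes

Worklist (3 pops):
  #1 pop 0: in=− → ⊤ (was 0); enqueue []
  #2 pop 1: in=− → − (was ⊥); enqueue []
  #3 pop 2: in=⊥ → − (no change)

Fixpoint:
  val[0] = ⊤
  val[1] = −
  val[2] = −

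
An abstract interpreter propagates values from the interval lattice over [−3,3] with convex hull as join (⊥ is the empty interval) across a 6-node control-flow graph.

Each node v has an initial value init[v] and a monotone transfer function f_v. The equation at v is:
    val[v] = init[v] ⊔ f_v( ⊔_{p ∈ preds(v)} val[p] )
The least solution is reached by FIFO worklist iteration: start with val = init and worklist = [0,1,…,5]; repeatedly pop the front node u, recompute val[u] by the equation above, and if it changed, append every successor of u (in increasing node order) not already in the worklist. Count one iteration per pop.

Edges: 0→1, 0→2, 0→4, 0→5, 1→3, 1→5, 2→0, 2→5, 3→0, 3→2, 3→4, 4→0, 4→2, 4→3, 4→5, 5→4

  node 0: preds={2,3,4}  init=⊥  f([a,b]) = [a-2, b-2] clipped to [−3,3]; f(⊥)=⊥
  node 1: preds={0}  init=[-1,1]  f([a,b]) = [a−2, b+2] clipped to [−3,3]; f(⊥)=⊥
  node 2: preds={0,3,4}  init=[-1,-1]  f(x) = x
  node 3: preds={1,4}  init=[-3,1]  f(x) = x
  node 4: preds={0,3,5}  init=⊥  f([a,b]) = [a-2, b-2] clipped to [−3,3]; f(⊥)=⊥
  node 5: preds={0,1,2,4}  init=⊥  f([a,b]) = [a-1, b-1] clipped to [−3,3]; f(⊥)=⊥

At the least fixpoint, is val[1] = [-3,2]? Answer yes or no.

no

Worklist (10 pops):
  #1 pop 0: in=[-3,1] → [-3,-1] (was ⊥); enqueue []
  #2 pop 1: in=[-3,-1] → [-3,1] (was [-1,1]); enqueue []
  #3 pop 2: in=[-3,1] → [-3,1] (was [-1,-1]); enqueue [0]
  #4 pop 3: in=[-3,1] → [-3,1] (no change)
  #5 pop 4: in=[-3,1] → [-3,-1] (was ⊥); enqueue [2,3]
  #6 pop 5: in=[-3,1] → [-3,0] (was ⊥); enqueue [4]
  #7 pop 0: in=[-3,1] → [-3,-1] (no change)
  #8 pop 2: in=[-3,1] → [-3,1] (no change)
  #9 pop 3: in=[-3,1] → [-3,1] (no change)
  #10 pop 4: in=[-3,1] → [-3,-1] (no change)

Fixpoint:
  val[0] = [-3,-1]
  val[1] = [-3,1]
  val[2] = [-3,1]
  val[3] = [-3,1]
  val[4] = [-3,-1]
  val[5] = [-3,0]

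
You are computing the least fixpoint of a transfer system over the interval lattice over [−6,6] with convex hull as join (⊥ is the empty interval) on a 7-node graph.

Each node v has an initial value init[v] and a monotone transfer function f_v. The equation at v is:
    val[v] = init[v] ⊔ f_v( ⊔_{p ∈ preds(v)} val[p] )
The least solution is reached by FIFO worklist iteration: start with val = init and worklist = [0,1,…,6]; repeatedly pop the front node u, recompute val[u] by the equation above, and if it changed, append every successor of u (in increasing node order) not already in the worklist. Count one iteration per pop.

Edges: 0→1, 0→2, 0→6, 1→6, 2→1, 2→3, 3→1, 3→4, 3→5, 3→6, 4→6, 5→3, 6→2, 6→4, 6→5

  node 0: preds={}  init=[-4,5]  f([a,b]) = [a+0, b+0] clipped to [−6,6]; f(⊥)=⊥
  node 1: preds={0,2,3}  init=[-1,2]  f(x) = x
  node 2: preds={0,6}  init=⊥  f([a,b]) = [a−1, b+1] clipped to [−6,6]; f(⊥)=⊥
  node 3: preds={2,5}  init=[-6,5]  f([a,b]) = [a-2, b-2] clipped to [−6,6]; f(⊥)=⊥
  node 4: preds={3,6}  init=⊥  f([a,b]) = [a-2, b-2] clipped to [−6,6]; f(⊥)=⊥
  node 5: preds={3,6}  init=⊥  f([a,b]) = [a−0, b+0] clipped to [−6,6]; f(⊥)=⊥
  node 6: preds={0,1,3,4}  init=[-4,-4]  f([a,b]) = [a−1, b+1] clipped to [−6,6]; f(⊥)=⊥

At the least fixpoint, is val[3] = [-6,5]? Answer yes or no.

Trace (15 dequeues):
  [1] u=0 | in ⊥ | out [-4,5] | ==
  [2] u=1 | in [-6,5] | out [-6,5] | prev [-1,2] | push {}
  [3] u=2 | in [-4,5] | out [-5,6] | prev ⊥ | push {1}
  [4] u=3 | in [-5,6] | out [-6,5] | ==
  [5] u=4 | in [-6,5] | out [-6,3] | prev ⊥ | push {}
  [6] u=5 | in [-6,5] | out [-6,5] | prev ⊥ | push {3}
  [7] u=6 | in [-6,5] | out [-6,6] | prev [-4,-4] | push {2,4,5}
  [8] u=1 | in [-6,6] | out [-6,6] | prev [-6,5] | push {6}
  [9] u=3 | in [-6,6] | out [-6,5] | ==
  [10] u=2 | in [-6,6] | out [-6,6] | prev [-5,6] | push {1,3}
  [11] u=4 | in [-6,6] | out [-6,4] | prev [-6,3] | push {}
  [12] u=5 | in [-6,6] | out [-6,6] | prev [-6,5] | push {}
  [13] u=6 | in [-6,6] | out [-6,6] | ==
  [14] u=1 | in [-6,6] | out [-6,6] | ==
  [15] u=3 | in [-6,6] | out [-6,5] | ==

Converged values:
  [0] [-4,5]
  [1] [-6,6]
  [2] [-6,6]
  [3] [-6,5]
  [4] [-6,4]
  [5] [-6,6]
  [6] [-6,6]

yes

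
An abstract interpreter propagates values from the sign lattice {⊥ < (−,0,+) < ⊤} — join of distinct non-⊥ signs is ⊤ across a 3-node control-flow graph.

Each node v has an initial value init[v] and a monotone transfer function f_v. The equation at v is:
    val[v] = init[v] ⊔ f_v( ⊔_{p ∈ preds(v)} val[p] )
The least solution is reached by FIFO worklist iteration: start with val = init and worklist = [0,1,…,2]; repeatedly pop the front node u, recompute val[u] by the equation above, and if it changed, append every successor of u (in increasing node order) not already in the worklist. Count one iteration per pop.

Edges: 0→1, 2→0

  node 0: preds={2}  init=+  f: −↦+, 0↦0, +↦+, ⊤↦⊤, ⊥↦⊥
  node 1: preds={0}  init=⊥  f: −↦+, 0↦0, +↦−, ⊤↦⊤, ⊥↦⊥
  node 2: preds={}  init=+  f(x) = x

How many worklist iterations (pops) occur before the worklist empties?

Iteration log — 3 steps:
  step 1. node 0  ⊔preds=+  new=+  stable
  step 2. node 1  ⊔preds=+  new=−  old=⊥  +wl: 
  step 3. node 2  ⊔preds=⊥  new=+  stable

Least fixpoint reached:
  node 0: +
  node 1: −
  node 2: +

3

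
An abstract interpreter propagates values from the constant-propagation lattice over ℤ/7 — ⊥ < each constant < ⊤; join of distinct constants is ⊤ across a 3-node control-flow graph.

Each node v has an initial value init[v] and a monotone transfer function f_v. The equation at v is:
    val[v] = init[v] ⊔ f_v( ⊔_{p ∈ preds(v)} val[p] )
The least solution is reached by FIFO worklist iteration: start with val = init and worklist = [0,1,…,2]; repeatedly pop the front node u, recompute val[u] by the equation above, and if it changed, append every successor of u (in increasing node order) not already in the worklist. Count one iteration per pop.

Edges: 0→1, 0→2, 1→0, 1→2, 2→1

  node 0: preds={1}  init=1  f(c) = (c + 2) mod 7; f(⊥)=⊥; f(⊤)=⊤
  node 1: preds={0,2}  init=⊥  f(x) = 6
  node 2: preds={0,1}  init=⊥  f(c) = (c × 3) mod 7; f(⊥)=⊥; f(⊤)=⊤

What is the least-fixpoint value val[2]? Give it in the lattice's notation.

⊤

Iteration log — 5 steps:
  step 1. node 0  ⊔preds=⊥  new=1  stable
  step 2. node 1  ⊔preds=1  new=6  old=⊥  +wl: 0
  step 3. node 2  ⊔preds=⊤  new=⊤  old=⊥  +wl: 1
  step 4. node 0  ⊔preds=6  new=1  stable
  step 5. node 1  ⊔preds=⊤  new=6  stable

Least fixpoint reached:
  node 0: 1
  node 1: 6
  node 2: ⊤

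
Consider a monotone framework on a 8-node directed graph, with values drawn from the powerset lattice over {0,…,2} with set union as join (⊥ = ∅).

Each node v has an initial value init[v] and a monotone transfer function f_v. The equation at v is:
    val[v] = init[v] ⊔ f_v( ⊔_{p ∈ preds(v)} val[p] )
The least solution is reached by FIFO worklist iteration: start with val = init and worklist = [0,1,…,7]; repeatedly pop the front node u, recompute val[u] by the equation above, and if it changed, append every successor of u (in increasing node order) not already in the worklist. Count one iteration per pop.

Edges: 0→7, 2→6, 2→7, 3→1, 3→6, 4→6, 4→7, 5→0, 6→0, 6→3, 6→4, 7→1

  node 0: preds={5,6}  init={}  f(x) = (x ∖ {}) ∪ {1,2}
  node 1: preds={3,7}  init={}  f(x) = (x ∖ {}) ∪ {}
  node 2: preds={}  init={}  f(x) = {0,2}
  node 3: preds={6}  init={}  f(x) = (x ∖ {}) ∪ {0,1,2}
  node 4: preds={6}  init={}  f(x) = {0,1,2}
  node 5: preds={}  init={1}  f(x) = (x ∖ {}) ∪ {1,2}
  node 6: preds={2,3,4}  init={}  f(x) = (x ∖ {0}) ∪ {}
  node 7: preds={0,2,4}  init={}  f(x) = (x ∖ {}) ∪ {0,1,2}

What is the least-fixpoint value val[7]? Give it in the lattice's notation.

Trace (12 dequeues):
  [1] u=0 | in {1} | out {1,2} | prev {} | push {}
  [2] u=1 | in {} | out {} | ==
  [3] u=2 | in {} | out {0,2} | prev {} | push {}
  [4] u=3 | in {} | out {0,1,2} | prev {} | push {1}
  [5] u=4 | in {} | out {0,1,2} | prev {} | push {}
  [6] u=5 | in {} | out {1,2} | prev {1} | push {0}
  [7] u=6 | in {0,1,2} | out {1,2} | prev {} | push {3,4}
  [8] u=7 | in {0,1,2} | out {0,1,2} | prev {} | push {}
  [9] u=1 | in {0,1,2} | out {0,1,2} | prev {} | push {}
  [10] u=0 | in {1,2} | out {1,2} | ==
  [11] u=3 | in {1,2} | out {0,1,2} | ==
  [12] u=4 | in {1,2} | out {0,1,2} | ==

Converged values:
  [0] {1,2}
  [1] {0,1,2}
  [2] {0,2}
  [3] {0,1,2}
  [4] {0,1,2}
  [5] {1,2}
  [6] {1,2}
  [7] {0,1,2}

{0,1,2}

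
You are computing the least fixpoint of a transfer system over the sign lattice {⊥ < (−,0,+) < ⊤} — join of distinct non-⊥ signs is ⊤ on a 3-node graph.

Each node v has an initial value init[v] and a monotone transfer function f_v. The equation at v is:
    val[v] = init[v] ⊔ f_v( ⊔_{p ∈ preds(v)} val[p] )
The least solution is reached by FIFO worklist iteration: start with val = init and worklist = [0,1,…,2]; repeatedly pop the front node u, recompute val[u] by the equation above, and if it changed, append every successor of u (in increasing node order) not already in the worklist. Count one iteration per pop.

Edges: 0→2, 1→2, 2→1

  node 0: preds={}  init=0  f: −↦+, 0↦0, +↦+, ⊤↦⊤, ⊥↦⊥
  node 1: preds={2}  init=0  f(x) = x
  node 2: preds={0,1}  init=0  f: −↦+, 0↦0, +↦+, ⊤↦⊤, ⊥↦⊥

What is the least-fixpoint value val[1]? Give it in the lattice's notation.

0

Iteration log — 3 steps:
  step 1. node 0  ⊔preds=⊥  new=0  stable
  step 2. node 1  ⊔preds=0  new=0  stable
  step 3. node 2  ⊔preds=0  new=0  stable

Least fixpoint reached:
  node 0: 0
  node 1: 0
  node 2: 0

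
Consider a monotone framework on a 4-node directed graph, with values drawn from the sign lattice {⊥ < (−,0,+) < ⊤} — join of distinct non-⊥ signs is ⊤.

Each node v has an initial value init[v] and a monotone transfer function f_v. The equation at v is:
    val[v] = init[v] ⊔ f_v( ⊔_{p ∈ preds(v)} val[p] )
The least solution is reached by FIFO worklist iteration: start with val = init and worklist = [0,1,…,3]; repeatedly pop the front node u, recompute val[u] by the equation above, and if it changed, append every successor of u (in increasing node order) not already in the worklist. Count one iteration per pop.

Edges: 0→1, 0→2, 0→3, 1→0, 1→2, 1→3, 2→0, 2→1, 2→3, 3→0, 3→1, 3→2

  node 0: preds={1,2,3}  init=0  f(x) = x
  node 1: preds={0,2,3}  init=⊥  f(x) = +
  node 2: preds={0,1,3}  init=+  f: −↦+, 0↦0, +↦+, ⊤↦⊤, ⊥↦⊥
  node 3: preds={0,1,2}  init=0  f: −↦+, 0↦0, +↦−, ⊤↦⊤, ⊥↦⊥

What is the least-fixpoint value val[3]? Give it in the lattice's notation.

⊤

Trace (7 dequeues):
  [1] u=0 | in ⊤ | out ⊤ | prev 0 | push {}
  [2] u=1 | in ⊤ | out + | prev ⊥ | push {0}
  [3] u=2 | in ⊤ | out ⊤ | prev + | push {1}
  [4] u=3 | in ⊤ | out ⊤ | prev 0 | push {2}
  [5] u=0 | in ⊤ | out ⊤ | ==
  [6] u=1 | in ⊤ | out + | ==
  [7] u=2 | in ⊤ | out ⊤ | ==

Converged values:
  [0] ⊤
  [1] +
  [2] ⊤
  [3] ⊤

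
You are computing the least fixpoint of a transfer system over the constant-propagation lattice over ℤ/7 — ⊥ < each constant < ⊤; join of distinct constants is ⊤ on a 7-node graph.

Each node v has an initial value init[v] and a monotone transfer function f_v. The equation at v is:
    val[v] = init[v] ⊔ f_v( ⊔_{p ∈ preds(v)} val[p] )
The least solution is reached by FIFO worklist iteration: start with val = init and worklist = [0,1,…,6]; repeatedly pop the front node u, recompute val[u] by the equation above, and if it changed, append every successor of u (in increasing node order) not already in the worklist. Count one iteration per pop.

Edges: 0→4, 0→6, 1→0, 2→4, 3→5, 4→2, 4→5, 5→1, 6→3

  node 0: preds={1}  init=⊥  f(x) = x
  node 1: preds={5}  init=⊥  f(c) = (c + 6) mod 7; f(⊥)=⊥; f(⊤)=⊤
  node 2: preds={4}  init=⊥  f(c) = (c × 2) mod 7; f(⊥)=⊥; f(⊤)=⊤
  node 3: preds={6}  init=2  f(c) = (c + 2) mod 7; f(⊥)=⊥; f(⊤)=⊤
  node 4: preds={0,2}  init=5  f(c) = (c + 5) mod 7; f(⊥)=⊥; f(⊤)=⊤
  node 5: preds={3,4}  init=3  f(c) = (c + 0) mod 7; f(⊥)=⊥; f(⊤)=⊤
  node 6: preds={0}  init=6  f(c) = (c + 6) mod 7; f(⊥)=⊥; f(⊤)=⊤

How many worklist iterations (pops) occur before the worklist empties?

16

Worklist (16 pops):
  #1 pop 0: in=⊥ → ⊥ (no change)
  #2 pop 1: in=3 → 2 (was ⊥); enqueue [0]
  #3 pop 2: in=5 → 3 (was ⊥); enqueue []
  #4 pop 3: in=6 → ⊤ (was 2); enqueue []
  #5 pop 4: in=3 → ⊤ (was 5); enqueue [2]
  #6 pop 5: in=⊤ → ⊤ (was 3); enqueue [1]
  #7 pop 6: in=⊥ → 6 (no change)
  #8 pop 0: in=2 → 2 (was ⊥); enqueue [4,6]
  #9 pop 2: in=⊤ → ⊤ (was 3); enqueue []
  #10 pop 1: in=⊤ → ⊤ (was 2); enqueue [0]
  #11 pop 4: in=⊤ → ⊤ (no change)
  #12 pop 6: in=2 → ⊤ (was 6); enqueue [3]
  #13 pop 0: in=⊤ → ⊤ (was 2); enqueue [4,6]
  #14 pop 3: in=⊤ → ⊤ (no change)
  #15 pop 4: in=⊤ → ⊤ (no change)
  #16 pop 6: in=⊤ → ⊤ (no change)

Fixpoint:
  val[0] = ⊤
  val[1] = ⊤
  val[2] = ⊤
  val[3] = ⊤
  val[4] = ⊤
  val[5] = ⊤
  val[6] = ⊤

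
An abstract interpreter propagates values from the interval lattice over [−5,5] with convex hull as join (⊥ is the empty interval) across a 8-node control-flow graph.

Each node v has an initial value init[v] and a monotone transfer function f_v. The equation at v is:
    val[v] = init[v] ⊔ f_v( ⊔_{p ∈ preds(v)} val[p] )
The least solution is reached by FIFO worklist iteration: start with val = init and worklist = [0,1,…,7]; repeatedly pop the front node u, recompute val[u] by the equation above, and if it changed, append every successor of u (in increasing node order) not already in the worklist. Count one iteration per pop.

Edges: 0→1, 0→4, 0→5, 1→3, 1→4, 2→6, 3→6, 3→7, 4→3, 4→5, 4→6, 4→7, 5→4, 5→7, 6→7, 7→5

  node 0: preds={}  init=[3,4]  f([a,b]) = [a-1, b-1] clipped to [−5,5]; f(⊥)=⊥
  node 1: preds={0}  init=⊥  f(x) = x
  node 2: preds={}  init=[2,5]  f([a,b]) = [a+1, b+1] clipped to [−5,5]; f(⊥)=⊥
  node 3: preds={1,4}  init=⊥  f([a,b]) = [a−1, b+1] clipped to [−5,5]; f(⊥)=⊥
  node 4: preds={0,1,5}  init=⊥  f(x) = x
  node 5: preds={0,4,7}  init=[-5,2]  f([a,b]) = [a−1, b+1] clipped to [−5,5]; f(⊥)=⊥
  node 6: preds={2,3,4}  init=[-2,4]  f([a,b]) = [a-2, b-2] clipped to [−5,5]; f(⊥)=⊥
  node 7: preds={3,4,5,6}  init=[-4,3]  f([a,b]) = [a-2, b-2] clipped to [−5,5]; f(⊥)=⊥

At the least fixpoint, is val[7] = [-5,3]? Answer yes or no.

Worklist (14 pops):
  #1 pop 0: in=⊥ → [3,4] (no change)
  #2 pop 1: in=[3,4] → [3,4] (was ⊥); enqueue []
  #3 pop 2: in=⊥ → [2,5] (no change)
  #4 pop 3: in=[3,4] → [2,5] (was ⊥); enqueue []
  #5 pop 4: in=[-5,4] → [-5,4] (was ⊥); enqueue [3]
  #6 pop 5: in=[-5,4] → [-5,5] (was [-5,2]); enqueue [4]
  #7 pop 6: in=[-5,5] → [-5,4] (was [-2,4]); enqueue []
  #8 pop 7: in=[-5,5] → [-5,3] (was [-4,3]); enqueue [5]
  #9 pop 3: in=[-5,4] → [-5,5] (was [2,5]); enqueue [6,7]
  #10 pop 4: in=[-5,5] → [-5,5] (was [-5,4]); enqueue [3]
  #11 pop 5: in=[-5,5] → [-5,5] (no change)
  #12 pop 6: in=[-5,5] → [-5,4] (no change)
  #13 pop 7: in=[-5,5] → [-5,3] (no change)
  #14 pop 3: in=[-5,5] → [-5,5] (no change)

Fixpoint:
  val[0] = [3,4]
  val[1] = [3,4]
  val[2] = [2,5]
  val[3] = [-5,5]
  val[4] = [-5,5]
  val[5] = [-5,5]
  val[6] = [-5,4]
  val[7] = [-5,3]

yes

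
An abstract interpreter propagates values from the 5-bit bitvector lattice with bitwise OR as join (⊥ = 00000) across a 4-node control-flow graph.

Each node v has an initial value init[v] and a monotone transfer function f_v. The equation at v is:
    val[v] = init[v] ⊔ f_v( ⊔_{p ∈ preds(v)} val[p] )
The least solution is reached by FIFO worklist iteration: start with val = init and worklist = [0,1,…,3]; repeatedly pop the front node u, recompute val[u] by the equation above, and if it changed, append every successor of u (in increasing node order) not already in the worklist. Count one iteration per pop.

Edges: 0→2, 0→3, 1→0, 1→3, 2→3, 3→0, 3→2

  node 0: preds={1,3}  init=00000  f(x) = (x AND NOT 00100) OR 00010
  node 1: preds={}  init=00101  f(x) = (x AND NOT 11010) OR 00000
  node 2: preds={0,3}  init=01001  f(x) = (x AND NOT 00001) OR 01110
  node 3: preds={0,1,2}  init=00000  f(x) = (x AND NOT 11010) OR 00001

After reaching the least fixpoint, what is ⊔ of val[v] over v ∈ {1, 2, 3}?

01111

Trace (6 dequeues):
  [1] u=0 | in 00101 | out 00011 | prev 00000 | push {}
  [2] u=1 | in 00000 | out 00101 | ==
  [3] u=2 | in 00011 | out 01111 | prev 01001 | push {}
  [4] u=3 | in 01111 | out 00101 | prev 00000 | push {0,2}
  [5] u=0 | in 00101 | out 00011 | ==
  [6] u=2 | in 00111 | out 01111 | ==

Converged values:
  [0] 00011
  [1] 00101
  [2] 01111
  [3] 00101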